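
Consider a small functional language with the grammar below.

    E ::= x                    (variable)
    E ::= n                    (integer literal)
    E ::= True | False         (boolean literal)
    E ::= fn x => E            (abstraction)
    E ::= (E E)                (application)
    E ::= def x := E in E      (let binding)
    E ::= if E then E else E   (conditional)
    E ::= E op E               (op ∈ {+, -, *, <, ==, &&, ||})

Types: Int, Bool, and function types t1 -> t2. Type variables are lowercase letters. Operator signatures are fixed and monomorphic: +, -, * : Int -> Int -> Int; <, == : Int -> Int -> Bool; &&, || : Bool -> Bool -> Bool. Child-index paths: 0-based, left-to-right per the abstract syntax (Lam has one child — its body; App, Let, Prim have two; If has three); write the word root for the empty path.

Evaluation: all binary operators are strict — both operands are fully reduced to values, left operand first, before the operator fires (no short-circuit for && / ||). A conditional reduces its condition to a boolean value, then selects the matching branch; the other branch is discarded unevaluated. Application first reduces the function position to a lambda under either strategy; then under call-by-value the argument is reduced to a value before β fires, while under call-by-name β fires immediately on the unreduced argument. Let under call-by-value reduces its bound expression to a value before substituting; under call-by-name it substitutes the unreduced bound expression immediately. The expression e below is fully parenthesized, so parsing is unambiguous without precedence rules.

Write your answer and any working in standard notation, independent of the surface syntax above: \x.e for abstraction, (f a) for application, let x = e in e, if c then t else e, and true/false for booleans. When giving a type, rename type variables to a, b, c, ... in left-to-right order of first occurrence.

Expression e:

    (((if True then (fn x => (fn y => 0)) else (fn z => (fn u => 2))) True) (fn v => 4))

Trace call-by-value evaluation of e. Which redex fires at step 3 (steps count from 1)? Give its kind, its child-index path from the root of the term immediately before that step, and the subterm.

Working:
step 0: (((if true then (\x.(\y.0)) else (\z.(\u.2))) true) (\v.4))
step 1: [if@0.0] (((\x.(\y.0)) true) (\v.4))
step 2: [beta@0] ((\y.0) (\v.4))
step 3: [beta@root] 0

Answer: beta at root : ((\y.0) (\v.4))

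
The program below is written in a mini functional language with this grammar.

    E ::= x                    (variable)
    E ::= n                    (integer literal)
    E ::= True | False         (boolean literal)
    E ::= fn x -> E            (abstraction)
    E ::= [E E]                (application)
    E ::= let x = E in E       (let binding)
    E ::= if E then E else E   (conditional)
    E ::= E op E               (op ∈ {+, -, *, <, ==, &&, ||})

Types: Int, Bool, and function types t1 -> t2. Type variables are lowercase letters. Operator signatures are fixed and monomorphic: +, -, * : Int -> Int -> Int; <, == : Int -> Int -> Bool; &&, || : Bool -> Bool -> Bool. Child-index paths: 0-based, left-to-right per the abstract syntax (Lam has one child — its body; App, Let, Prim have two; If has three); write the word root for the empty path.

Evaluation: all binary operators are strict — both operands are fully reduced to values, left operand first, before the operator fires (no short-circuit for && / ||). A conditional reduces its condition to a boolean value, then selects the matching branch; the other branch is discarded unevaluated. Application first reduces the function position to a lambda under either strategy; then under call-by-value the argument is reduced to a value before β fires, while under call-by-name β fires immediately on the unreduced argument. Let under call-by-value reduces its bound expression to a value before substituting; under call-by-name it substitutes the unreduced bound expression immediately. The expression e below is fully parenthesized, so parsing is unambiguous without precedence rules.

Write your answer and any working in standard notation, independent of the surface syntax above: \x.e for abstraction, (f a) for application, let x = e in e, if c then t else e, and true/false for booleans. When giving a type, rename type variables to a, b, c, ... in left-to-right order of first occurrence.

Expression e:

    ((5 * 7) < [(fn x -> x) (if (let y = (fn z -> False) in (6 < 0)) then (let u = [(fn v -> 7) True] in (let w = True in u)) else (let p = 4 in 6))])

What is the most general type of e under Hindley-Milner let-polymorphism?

Answer: Bool

Trace:
  unify Int ~ Int
  unify Int ~ Int
  unify Int ~ Int
x : a
\x._ : a -> a
\z._ : b -> Bool
let y : forall. b -> Bool
  unify Int ~ Int
  unify Int ~ Int
  unify Bool ~ Bool
\v._ : c -> Int
  unify c -> Int ~ Bool -> d
  unify c ~ Bool
  unify Int ~ d
_ _ : Int
let u : Int
let w : Bool
u : Int
let p : Int
  unify Int ~ Int
  unify a -> a ~ Int -> e
  unify a ~ Int
  unify Int ~ e
_ _ : Int
  unify Int ~ Int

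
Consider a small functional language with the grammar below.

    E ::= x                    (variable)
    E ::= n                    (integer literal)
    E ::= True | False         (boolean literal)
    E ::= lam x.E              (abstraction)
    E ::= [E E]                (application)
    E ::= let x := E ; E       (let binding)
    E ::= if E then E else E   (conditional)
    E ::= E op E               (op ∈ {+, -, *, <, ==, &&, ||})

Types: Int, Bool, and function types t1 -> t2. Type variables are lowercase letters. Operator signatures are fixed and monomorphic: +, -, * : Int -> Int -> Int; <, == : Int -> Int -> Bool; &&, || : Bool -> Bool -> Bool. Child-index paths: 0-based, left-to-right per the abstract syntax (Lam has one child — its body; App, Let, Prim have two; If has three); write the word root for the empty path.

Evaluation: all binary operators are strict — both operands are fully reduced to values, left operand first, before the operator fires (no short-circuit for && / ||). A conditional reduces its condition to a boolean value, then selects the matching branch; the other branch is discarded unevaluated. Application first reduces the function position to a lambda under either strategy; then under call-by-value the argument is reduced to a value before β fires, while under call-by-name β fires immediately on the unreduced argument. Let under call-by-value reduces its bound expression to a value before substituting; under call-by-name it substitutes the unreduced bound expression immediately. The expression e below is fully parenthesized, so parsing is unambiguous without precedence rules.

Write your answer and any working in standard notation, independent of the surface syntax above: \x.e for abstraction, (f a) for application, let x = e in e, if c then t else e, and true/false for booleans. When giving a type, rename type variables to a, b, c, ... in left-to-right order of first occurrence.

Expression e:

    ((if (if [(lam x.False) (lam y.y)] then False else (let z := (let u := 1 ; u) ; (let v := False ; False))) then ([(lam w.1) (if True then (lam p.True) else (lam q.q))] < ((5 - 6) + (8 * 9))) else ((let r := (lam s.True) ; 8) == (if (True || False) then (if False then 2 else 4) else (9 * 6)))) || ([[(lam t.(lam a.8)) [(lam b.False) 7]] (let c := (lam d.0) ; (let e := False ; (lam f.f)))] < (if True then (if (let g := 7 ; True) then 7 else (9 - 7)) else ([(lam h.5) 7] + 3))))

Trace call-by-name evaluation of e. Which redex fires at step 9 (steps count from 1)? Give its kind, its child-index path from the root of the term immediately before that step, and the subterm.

Answer: if at 0.1 : (if false then 2 else 4)

Working:
step 0: ((if (if ((\x.false) (\y.y)) then false else (let z = (let u = 1 in u) in (let v = false in false))) then (((\w.1) (if true then (\p.true) else (\q.q))) < ((5 - 6) + (8 * 9))) else ((let r = (\s.true) in 8) == (if (true || false) then (if false then 2 else 4) else (9 * 6)))) || ((((\t.(\a.8)) ((\b.false) 7)) (let c = (\d.0) in (let e = false in (\f.f)))) < (if true then (if (let g = 7 in true) then 7 else (9 - 7)) else (((\h.5) 7) + 3))))
step 1: [beta@0.0.0] ((if (if false then false else (let z = (let u = 1 in u) in (let v = false in false))) then (((\w.1) (if true then (\p.true) else (\q.q))) < ((5 - 6) + (8 * 9))) else ((let r = (\s.true) in 8) == (if (true || false) then (if false then 2 else 4) else (9 * 6)))) || ((((\t.(\a.8)) ((\b.false) 7)) (let c = (\d.0) in (let e = false in (\f.f)))) < (if true then (if (let g = 7 in true) then 7 else (9 - 7)) else (((\h.5) 7) + 3))))
step 2: [if@0.0] ((if (let z = (let u = 1 in u) in (let v = false in false)) then (((\w.1) (if true then (\p.true) else (\q.q))) < ((5 - 6) + (8 * 9))) else ((let r = (\s.true) in 8) == (if (true || false) then (if false then 2 else 4) else (9 * 6)))) || ((((\t.(\a.8)) ((\b.false) 7)) (let c = (\d.0) in (let e = false in (\f.f)))) < (if true then (if (let g = 7 in true) then 7 else (9 - 7)) else (((\h.5) 7) + 3))))
step 3: [let@0.0] ((if (let v = false in false) then (((\w.1) (if true then (\p.true) else (\q.q))) < ((5 - 6) + (8 * 9))) else ((let r = (\s.true) in 8) == (if (true || false) then (if false then 2 else 4) else (9 * 6)))) || ((((\t.(\a.8)) ((\b.false) 7)) (let c = (\d.0) in (let e = false in (\f.f)))) < (if true then (if (let g = 7 in true) then 7 else (9 - 7)) else (((\h.5) 7) + 3))))
step 4: [let@0.0] ((if false then (((\w.1) (if true then (\p.true) else (\q.q))) < ((5 - 6) + (8 * 9))) else ((let r = (\s.true) in 8) == (if (true || false) then (if false then 2 else 4) else (9 * 6)))) || ((((\t.(\a.8)) ((\b.false) 7)) (let c = (\d.0) in (let e = false in (\f.f)))) < (if true then (if (let g = 7 in true) then 7 else (9 - 7)) else (((\h.5) 7) + 3))))
step 5: [if@0] (((let r = (\s.true) in 8) == (if (true || false) then (if false then 2 else 4) else (9 * 6))) || ((((\t.(\a.8)) ((\b.false) 7)) (let c = (\d.0) in (let e = false in (\f.f)))) < (if true then (if (let g = 7 in true) then 7 else (9 - 7)) else (((\h.5) 7) + 3))))
step 6: [let@0.0] ((8 == (if (true || false) then (if false then 2 else 4) else (9 * 6))) || ((((\t.(\a.8)) ((\b.false) 7)) (let c = (\d.0) in (let e = false in (\f.f)))) < (if true then (if (let g = 7 in true) then 7 else (9 - 7)) else (((\h.5) 7) + 3))))
step 7: [delta@0.1.0] ((8 == (if true then (if false then 2 else 4) else (9 * 6))) || ((((\t.(\a.8)) ((\b.false) 7)) (let c = (\d.0) in (let e = false in (\f.f)))) < (if true then (if (let g = 7 in true) then 7 else (9 - 7)) else (((\h.5) 7) + 3))))
step 8: [if@0.1] ((8 == (if false then 2 else 4)) || ((((\t.(\a.8)) ((\b.false) 7)) (let c = (\d.0) in (let e = false in (\f.f)))) < (if true then (if (let g = 7 in true) then 7 else (9 - 7)) else (((\h.5) 7) + 3))))
step 9: [if@0.1] ((8 == 4) || ((((\t.(\a.8)) ((\b.false) 7)) (let c = (\d.0) in (let e = false in (\f.f)))) < (if true then (if (let g = 7 in true) then 7 else (9 - 7)) else (((\h.5) 7) + 3))))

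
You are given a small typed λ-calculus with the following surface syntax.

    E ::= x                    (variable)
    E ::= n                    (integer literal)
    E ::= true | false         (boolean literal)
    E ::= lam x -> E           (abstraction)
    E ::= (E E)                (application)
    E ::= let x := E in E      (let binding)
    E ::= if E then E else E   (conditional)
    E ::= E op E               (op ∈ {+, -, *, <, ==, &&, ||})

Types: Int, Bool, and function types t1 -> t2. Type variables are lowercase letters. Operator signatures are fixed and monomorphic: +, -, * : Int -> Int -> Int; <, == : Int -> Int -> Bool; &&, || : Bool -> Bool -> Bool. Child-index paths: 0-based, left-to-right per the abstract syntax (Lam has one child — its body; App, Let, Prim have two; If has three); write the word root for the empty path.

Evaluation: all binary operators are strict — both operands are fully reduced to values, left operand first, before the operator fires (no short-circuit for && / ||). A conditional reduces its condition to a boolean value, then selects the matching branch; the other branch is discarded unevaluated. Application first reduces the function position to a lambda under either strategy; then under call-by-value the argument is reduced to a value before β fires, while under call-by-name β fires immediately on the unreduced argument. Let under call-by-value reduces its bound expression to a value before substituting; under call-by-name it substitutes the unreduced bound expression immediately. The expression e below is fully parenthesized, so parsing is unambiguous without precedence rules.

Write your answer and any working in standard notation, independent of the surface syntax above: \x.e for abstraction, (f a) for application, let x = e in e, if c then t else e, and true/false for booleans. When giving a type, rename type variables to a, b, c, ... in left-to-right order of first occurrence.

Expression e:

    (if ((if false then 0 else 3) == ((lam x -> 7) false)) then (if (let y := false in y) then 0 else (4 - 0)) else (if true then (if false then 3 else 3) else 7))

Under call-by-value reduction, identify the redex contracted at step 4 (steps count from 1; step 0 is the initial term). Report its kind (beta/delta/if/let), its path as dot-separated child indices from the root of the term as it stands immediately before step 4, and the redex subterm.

Answer: if at root : (if false then (if (let y = false in y) then 0 else (4 - 0)) else (if true then (if false then 3 else 3) else 7))

Trace:
step 0: (if ((if false then 0 else 3) == ((\x.7) false)) then (if (let y = false in y) then 0 else (4 - 0)) else (if true then (if false then 3 else 3) else 7))
step 1: [if@0.0] (if (3 == ((\x.7) false)) then (if (let y = false in y) then 0 else (4 - 0)) else (if true then (if false then 3 else 3) else 7))
step 2: [beta@0.1] (if (3 == 7) then (if (let y = false in y) then 0 else (4 - 0)) else (if true then (if false then 3 else 3) else 7))
step 3: [delta@0] (if false then (if (let y = false in y) then 0 else (4 - 0)) else (if true then (if false then 3 else 3) else 7))
step 4: [if@root] (if true then (if false then 3 else 3) else 7)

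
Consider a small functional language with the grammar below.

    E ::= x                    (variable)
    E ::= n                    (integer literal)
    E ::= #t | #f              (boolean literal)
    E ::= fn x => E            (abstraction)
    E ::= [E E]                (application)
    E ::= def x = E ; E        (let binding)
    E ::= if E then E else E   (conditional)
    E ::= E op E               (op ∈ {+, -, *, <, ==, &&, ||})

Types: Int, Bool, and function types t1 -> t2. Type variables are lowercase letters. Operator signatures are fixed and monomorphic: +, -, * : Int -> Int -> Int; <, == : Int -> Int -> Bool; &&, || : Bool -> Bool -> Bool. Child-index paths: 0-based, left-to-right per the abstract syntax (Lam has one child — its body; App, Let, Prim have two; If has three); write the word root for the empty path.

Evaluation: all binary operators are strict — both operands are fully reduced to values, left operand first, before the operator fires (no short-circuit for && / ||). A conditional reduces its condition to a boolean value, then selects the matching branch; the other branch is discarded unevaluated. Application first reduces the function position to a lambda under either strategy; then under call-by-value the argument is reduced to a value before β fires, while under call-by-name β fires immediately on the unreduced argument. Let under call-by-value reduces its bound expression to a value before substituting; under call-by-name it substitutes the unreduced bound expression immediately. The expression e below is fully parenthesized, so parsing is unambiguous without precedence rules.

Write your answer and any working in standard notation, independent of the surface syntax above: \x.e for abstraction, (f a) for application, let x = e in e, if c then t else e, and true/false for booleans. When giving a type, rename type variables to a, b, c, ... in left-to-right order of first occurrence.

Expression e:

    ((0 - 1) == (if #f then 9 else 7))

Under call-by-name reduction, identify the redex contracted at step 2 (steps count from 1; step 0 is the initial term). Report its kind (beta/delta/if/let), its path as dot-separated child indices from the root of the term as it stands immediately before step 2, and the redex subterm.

Answer: if at 1 : (if false then 9 else 7)

Derivation:
step 0: ((0 - 1) == (if false then 9 else 7))
step 1: [delta@0] (-1 == (if false then 9 else 7))
step 2: [if@1] (-1 == 7)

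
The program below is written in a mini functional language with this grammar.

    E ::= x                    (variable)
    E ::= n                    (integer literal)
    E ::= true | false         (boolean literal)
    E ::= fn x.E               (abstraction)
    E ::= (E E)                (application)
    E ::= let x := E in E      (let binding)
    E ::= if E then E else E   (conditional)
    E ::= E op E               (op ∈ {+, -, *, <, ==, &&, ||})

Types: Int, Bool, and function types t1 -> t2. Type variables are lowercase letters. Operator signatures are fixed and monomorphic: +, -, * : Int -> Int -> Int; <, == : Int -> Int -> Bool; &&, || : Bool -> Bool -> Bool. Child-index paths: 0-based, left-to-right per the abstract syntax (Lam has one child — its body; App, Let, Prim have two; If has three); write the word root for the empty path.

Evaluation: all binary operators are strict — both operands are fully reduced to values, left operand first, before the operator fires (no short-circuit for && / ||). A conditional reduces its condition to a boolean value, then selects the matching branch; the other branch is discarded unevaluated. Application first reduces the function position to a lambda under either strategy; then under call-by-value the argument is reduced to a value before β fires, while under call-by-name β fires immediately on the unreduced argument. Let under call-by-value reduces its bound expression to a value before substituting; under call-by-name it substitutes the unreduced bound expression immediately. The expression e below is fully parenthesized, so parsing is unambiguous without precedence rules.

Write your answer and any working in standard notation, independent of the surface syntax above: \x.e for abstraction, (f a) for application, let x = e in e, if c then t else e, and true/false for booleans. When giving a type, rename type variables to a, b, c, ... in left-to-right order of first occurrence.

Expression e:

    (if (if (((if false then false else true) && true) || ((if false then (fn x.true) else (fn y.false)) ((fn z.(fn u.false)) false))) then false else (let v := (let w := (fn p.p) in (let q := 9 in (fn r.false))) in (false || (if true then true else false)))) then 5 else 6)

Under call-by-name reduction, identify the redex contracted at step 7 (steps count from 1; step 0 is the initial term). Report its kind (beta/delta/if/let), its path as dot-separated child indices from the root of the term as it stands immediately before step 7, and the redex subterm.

Working:
step 0: (if (if (((if false then false else true) && true) || ((if false then (\x.true) else (\y.false)) ((\z.(\u.false)) false))) then false else (let v = (let w = (\p.p) in (let q = 9 in (\r.false))) in (false || (if true then true else false)))) then 5 else 6)
step 1: [if@0.0.0.0] (if (if ((true && true) || ((if false then (\x.true) else (\y.false)) ((\z.(\u.false)) false))) then false else (let v = (let w = (\p.p) in (let q = 9 in (\r.false))) in (false || (if true then true else false)))) then 5 else 6)
step 2: [delta@0.0.0] (if (if (true || ((if false then (\x.true) else (\y.false)) ((\z.(\u.false)) false))) then false else (let v = (let w = (\p.p) in (let q = 9 in (\r.false))) in (false || (if true then true else false)))) then 5 else 6)
step 3: [if@0.0.1.0] (if (if (true || ((\y.false) ((\z.(\u.false)) false))) then false else (let v = (let w = (\p.p) in (let q = 9 in (\r.false))) in (false || (if true then true else false)))) then 5 else 6)
step 4: [beta@0.0.1] (if (if (true || false) then false else (let v = (let w = (\p.p) in (let q = 9 in (\r.false))) in (false || (if true then true else false)))) then 5 else 6)
step 5: [delta@0.0] (if (if true then false else (let v = (let w = (\p.p) in (let q = 9 in (\r.false))) in (false || (if true then true else false)))) then 5 else 6)
step 6: [if@0] (if false then 5 else 6)
step 7: [if@root] 6

Answer: if at root : (if false then 5 else 6)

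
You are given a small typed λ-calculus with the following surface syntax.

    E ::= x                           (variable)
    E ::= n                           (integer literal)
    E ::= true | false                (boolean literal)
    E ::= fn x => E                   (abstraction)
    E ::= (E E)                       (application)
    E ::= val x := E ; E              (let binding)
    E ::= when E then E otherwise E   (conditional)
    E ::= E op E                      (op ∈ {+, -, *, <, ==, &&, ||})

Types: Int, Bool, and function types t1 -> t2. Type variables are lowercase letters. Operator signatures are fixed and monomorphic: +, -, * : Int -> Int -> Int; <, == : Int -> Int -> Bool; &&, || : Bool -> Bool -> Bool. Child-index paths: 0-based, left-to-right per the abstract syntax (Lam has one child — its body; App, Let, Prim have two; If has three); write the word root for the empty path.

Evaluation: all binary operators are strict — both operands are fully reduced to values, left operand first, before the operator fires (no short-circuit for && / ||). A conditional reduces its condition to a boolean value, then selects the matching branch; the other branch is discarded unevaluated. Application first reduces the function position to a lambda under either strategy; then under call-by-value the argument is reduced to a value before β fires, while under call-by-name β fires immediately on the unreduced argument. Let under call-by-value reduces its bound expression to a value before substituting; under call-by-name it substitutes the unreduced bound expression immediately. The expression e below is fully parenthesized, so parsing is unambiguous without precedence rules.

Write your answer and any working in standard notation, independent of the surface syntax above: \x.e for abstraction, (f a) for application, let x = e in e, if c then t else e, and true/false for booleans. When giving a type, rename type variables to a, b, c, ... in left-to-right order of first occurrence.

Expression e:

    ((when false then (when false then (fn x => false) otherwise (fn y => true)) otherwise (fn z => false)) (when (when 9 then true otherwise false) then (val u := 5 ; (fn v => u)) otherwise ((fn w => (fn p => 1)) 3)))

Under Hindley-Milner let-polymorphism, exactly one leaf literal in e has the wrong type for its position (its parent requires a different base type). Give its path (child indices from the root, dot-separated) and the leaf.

Answer: 1.0.0 : 9

Trace:
  unify Bool ~ Bool
  unify Bool ~ Bool
\x._ : a -> Bool
\y._ : b -> Bool
  unify a -> Bool ~ b -> Bool
  unify a ~ b
  unify Bool ~ Bool
\z._ : c -> Bool
  unify b -> Bool ~ c -> Bool
  unify b ~ c
  unify Bool ~ Bool
  unify Int ~ Bool
  FAIL: mismatch Int ~ Bool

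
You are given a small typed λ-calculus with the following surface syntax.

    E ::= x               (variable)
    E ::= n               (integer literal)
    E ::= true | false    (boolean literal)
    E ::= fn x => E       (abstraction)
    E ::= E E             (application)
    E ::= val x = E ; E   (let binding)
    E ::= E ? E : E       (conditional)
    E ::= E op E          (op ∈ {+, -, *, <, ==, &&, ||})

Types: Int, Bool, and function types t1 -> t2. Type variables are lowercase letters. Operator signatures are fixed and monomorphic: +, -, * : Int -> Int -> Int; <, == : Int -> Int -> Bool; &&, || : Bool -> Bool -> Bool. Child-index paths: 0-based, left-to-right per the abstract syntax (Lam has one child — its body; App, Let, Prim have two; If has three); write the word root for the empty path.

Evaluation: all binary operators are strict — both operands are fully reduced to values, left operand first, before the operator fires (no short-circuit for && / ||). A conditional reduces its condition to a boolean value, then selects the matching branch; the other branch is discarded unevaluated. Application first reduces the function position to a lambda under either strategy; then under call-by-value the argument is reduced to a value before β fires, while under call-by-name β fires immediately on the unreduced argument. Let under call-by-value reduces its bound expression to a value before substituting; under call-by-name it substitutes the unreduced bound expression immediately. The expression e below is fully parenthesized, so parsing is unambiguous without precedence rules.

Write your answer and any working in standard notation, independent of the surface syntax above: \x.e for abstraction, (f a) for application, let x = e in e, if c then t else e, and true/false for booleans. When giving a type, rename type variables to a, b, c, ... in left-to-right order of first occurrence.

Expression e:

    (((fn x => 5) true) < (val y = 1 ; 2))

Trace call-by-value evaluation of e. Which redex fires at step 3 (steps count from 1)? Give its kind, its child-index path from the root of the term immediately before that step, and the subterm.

Working:
step 0: (((\x.5) true) < (let y = 1 in 2))
step 1: [beta@0] (5 < (let y = 1 in 2))
step 2: [let@1] (5 < 2)
step 3: [delta@root] false

Answer: delta at root : (5 < 2)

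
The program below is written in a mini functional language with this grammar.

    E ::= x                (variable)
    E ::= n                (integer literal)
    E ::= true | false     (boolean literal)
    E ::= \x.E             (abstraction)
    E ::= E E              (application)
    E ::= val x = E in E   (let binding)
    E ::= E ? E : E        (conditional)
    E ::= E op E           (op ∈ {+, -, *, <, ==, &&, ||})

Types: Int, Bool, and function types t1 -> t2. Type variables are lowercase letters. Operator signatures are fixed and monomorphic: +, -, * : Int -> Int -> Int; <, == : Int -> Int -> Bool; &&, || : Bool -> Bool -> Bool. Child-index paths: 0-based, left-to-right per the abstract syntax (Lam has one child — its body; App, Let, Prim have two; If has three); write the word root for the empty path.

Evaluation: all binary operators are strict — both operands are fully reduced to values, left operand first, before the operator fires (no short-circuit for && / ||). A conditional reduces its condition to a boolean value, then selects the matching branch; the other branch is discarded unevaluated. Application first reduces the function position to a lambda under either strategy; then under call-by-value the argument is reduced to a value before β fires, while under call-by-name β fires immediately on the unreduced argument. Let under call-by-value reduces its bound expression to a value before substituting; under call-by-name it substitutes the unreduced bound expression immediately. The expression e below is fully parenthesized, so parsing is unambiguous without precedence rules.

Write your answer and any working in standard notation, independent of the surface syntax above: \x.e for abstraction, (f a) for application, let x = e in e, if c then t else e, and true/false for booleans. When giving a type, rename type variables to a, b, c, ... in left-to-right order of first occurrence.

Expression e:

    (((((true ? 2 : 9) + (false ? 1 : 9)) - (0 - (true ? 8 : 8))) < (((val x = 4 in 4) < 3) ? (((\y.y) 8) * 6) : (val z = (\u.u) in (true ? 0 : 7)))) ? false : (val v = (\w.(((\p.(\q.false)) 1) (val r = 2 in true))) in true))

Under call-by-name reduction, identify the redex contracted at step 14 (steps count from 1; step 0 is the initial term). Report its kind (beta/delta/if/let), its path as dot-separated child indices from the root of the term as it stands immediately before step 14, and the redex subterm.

Answer: let at root : (let v = (\w.(((\p.(\q.false)) 1) (let r = 2 in true))) in true)

Derivation:
step 0: (if ((((if true then 2 else 9) + (if false then 1 else 9)) - (0 - (if true then 8 else 8))) < (if ((let x = 4 in 4) < 3) then (((\y.y) 8) * 6) else (let z = (\u.u) in (if true then 0 else 7)))) then false else (let v = (\w.(((\p.(\q.false)) 1) (let r = 2 in true))) in true))
step 1: [if@0.0.0.0] (if (((2 + (if false then 1 else 9)) - (0 - (if true then 8 else 8))) < (if ((let x = 4 in 4) < 3) then (((\y.y) 8) * 6) else (let z = (\u.u) in (if true then 0 else 7)))) then false else (let v = (\w.(((\p.(\q.false)) 1) (let r = 2 in true))) in true))
step 2: [if@0.0.0.1] (if (((2 + 9) - (0 - (if true then 8 else 8))) < (if ((let x = 4 in 4) < 3) then (((\y.y) 8) * 6) else (let z = (\u.u) in (if true then 0 else 7)))) then false else (let v = (\w.(((\p.(\q.false)) 1) (let r = 2 in true))) in true))
step 3: [delta@0.0.0] (if ((11 - (0 - (if true then 8 else 8))) < (if ((let x = 4 in 4) < 3) then (((\y.y) 8) * 6) else (let z = (\u.u) in (if true then 0 else 7)))) then false else (let v = (\w.(((\p.(\q.false)) 1) (let r = 2 in true))) in true))
step 4: [if@0.0.1.1] (if ((11 - (0 - 8)) < (if ((let x = 4 in 4) < 3) then (((\y.y) 8) * 6) else (let z = (\u.u) in (if true then 0 else 7)))) then false else (let v = (\w.(((\p.(\q.false)) 1) (let r = 2 in true))) in true))
step 5: [delta@0.0.1] (if ((11 - -8) < (if ((let x = 4 in 4) < 3) then (((\y.y) 8) * 6) else (let z = (\u.u) in (if true then 0 else 7)))) then false else (let v = (\w.(((\p.(\q.false)) 1) (let r = 2 in true))) in true))
step 6: [delta@0.0] (if (19 < (if ((let x = 4 in 4) < 3) then (((\y.y) 8) * 6) else (let z = (\u.u) in (if true then 0 else 7)))) then false else (let v = (\w.(((\p.(\q.false)) 1) (let r = 2 in true))) in true))
step 7: [let@0.1.0.0] (if (19 < (if (4 < 3) then (((\y.y) 8) * 6) else (let z = (\u.u) in (if true then 0 else 7)))) then false else (let v = (\w.(((\p.(\q.false)) 1) (let r = 2 in true))) in true))
step 8: [delta@0.1.0] (if (19 < (if false then (((\y.y) 8) * 6) else (let z = (\u.u) in (if true then 0 else 7)))) then false else (let v = (\w.(((\p.(\q.false)) 1) (let r = 2 in true))) in true))
step 9: [if@0.1] (if (19 < (let z = (\u.u) in (if true then 0 else 7))) then false else (let v = (\w.(((\p.(\q.false)) 1) (let r = 2 in true))) in true))
step 10: [let@0.1] (if (19 < (if true then 0 else 7)) then false else (let v = (\w.(((\p.(\q.false)) 1) (let r = 2 in true))) in true))
step 11: [if@0.1] (if (19 < 0) then false else (let v = (\w.(((\p.(\q.false)) 1) (let r = 2 in true))) in true))
step 12: [delta@0] (if false then false else (let v = (\w.(((\p.(\q.false)) 1) (let r = 2 in true))) in true))
step 13: [if@root] (let v = (\w.(((\p.(\q.false)) 1) (let r = 2 in true))) in true)
step 14: [let@root] true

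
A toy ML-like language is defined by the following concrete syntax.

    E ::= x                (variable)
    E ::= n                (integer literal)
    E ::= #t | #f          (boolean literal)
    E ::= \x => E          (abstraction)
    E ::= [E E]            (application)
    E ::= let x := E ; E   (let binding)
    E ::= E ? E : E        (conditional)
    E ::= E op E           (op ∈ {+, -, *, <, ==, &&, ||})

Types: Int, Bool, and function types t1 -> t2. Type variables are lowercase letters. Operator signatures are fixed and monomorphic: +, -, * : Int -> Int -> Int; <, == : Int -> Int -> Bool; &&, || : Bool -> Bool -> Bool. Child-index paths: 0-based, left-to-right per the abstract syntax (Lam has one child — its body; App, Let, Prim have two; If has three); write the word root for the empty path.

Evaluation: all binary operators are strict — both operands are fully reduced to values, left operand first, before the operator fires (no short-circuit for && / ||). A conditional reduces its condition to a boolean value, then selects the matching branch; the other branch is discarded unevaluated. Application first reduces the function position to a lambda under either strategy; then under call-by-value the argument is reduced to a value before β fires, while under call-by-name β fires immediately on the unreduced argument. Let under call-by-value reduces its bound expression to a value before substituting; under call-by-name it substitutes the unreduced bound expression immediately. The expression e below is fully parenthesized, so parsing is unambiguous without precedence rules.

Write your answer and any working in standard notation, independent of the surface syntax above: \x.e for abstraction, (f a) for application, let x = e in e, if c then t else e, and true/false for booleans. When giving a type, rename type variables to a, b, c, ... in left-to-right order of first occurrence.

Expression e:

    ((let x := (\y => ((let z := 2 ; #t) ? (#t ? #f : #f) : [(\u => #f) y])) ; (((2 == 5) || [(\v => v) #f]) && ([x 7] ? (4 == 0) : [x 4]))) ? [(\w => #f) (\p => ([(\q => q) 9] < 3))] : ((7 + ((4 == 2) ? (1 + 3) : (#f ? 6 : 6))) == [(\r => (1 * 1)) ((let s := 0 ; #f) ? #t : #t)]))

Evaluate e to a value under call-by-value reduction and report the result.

Derivation:
step 0: (if (let x = (\y.(if (let z = 2 in true) then (if true then false else false) else ((\u.false) y))) in (((2 == 5) || ((\v.v) false)) && (if (x 7) then (4 == 0) else (x 4)))) then ((\w.false) (\p.(((\q.q) 9) < 3))) else ((7 + (if (4 == 2) then (1 + 3) else (if false then 6 else 6))) == ((\r.(1 * 1)) (if (let s = 0 in false) then true else true))))
step 1: [let@0] (if (((2 == 5) || ((\v.v) false)) && (if ((\y.(if (let z = 2 in true) then (if true then false else false) else ((\u.false) y))) 7) then (4 == 0) else ((\y.(if (let z = 2 in true) then (if true then false else false) else ((\u.false) y))) 4))) then ((\w.false) (\p.(((\q.q) 9) < 3))) else ((7 + (if (4 == 2) then (1 + 3) else (if false then 6 else 6))) == ((\r.(1 * 1)) (if (let s = 0 in false) then true else true))))
step 2: [delta@0.0.0] (if ((false || ((\v.v) false)) && (if ((\y.(if (let z = 2 in true) then (if true then false else false) else ((\u.false) y))) 7) then (4 == 0) else ((\y.(if (let z = 2 in true) then (if true then false else false) else ((\u.false) y))) 4))) then ((\w.false) (\p.(((\q.q) 9) < 3))) else ((7 + (if (4 == 2) then (1 + 3) else (if false then 6 else 6))) == ((\r.(1 * 1)) (if (let s = 0 in false) then true else true))))
step 3: [beta@0.0.1] (if ((false || false) && (if ((\y.(if (let z = 2 in true) then (if true then false else false) else ((\u.false) y))) 7) then (4 == 0) else ((\y.(if (let z = 2 in true) then (if true then false else false) else ((\u.false) y))) 4))) then ((\w.false) (\p.(((\q.q) 9) < 3))) else ((7 + (if (4 == 2) then (1 + 3) else (if false then 6 else 6))) == ((\r.(1 * 1)) (if (let s = 0 in false) then true else true))))
step 4: [delta@0.0] (if (false && (if ((\y.(if (let z = 2 in true) then (if true then false else false) else ((\u.false) y))) 7) then (4 == 0) else ((\y.(if (let z = 2 in true) then (if true then false else false) else ((\u.false) y))) 4))) then ((\w.false) (\p.(((\q.q) 9) < 3))) else ((7 + (if (4 == 2) then (1 + 3) else (if false then 6 else 6))) == ((\r.(1 * 1)) (if (let s = 0 in false) then true else true))))
step 5: [beta@0.1.0] (if (false && (if (if (let z = 2 in true) then (if true then false else false) else ((\u.false) 7)) then (4 == 0) else ((\y.(if (let z = 2 in true) then (if true then false else false) else ((\u.false) y))) 4))) then ((\w.false) (\p.(((\q.q) 9) < 3))) else ((7 + (if (4 == 2) then (1 + 3) else (if false then 6 else 6))) == ((\r.(1 * 1)) (if (let s = 0 in false) then true else true))))
step 6: [let@0.1.0.0] (if (false && (if (if true then (if true then false else false) else ((\u.false) 7)) then (4 == 0) else ((\y.(if (let z = 2 in true) then (if true then false else false) else ((\u.false) y))) 4))) then ((\w.false) (\p.(((\q.q) 9) < 3))) else ((7 + (if (4 == 2) then (1 + 3) else (if false then 6 else 6))) == ((\r.(1 * 1)) (if (let s = 0 in false) then true else true))))
step 7: [if@0.1.0] (if (false && (if (if true then false else false) then (4 == 0) else ((\y.(if (let z = 2 in true) then (if true then false else false) else ((\u.false) y))) 4))) then ((\w.false) (\p.(((\q.q) 9) < 3))) else ((7 + (if (4 == 2) then (1 + 3) else (if false then 6 else 6))) == ((\r.(1 * 1)) (if (let s = 0 in false) then true else true))))
step 8: [if@0.1.0] (if (false && (if false then (4 == 0) else ((\y.(if (let z = 2 in true) then (if true then false else false) else ((\u.false) y))) 4))) then ((\w.false) (\p.(((\q.q) 9) < 3))) else ((7 + (if (4 == 2) then (1 + 3) else (if false then 6 else 6))) == ((\r.(1 * 1)) (if (let s = 0 in false) then true else true))))
step 9: [if@0.1] (if (false && ((\y.(if (let z = 2 in true) then (if true then false else false) else ((\u.false) y))) 4)) then ((\w.false) (\p.(((\q.q) 9) < 3))) else ((7 + (if (4 == 2) then (1 + 3) else (if false then 6 else 6))) == ((\r.(1 * 1)) (if (let s = 0 in false) then true else true))))
step 10: [beta@0.1] (if (false && (if (let z = 2 in true) then (if true then false else false) else ((\u.false) 4))) then ((\w.false) (\p.(((\q.q) 9) < 3))) else ((7 + (if (4 == 2) then (1 + 3) else (if false then 6 else 6))) == ((\r.(1 * 1)) (if (let s = 0 in false) then true else true))))
step 11: [let@0.1.0] (if (false && (if true then (if true then false else false) else ((\u.false) 4))) then ((\w.false) (\p.(((\q.q) 9) < 3))) else ((7 + (if (4 == 2) then (1 + 3) else (if false then 6 else 6))) == ((\r.(1 * 1)) (if (let s = 0 in false) then true else true))))
step 12: [if@0.1] (if (false && (if true then false else false)) then ((\w.false) (\p.(((\q.q) 9) < 3))) else ((7 + (if (4 == 2) then (1 + 3) else (if false then 6 else 6))) == ((\r.(1 * 1)) (if (let s = 0 in false) then true else true))))
step 13: [if@0.1] (if (false && false) then ((\w.false) (\p.(((\q.q) 9) < 3))) else ((7 + (if (4 == 2) then (1 + 3) else (if false then 6 else 6))) == ((\r.(1 * 1)) (if (let s = 0 in false) then true else true))))
step 14: [delta@0] (if false then ((\w.false) (\p.(((\q.q) 9) < 3))) else ((7 + (if (4 == 2) then (1 + 3) else (if false then 6 else 6))) == ((\r.(1 * 1)) (if (let s = 0 in false) then true else true))))
step 15: [if@root] ((7 + (if (4 == 2) then (1 + 3) else (if false then 6 else 6))) == ((\r.(1 * 1)) (if (let s = 0 in false) then true else true)))
step 16: [delta@0.1.0] ((7 + (if false then (1 + 3) else (if false then 6 else 6))) == ((\r.(1 * 1)) (if (let s = 0 in false) then true else true)))
step 17: [if@0.1] ((7 + (if false then 6 else 6)) == ((\r.(1 * 1)) (if (let s = 0 in false) then true else true)))
step 18: [if@0.1] ((7 + 6) == ((\r.(1 * 1)) (if (let s = 0 in false) then true else true)))
step 19: [delta@0] (13 == ((\r.(1 * 1)) (if (let s = 0 in false) then true else true)))
step 20: [let@1.1.0] (13 == ((\r.(1 * 1)) (if false then true else true)))
step 21: [if@1.1] (13 == ((\r.(1 * 1)) true))
step 22: [beta@1] (13 == (1 * 1))
step 23: [delta@1] (13 == 1)
step 24: [delta@root] false

Answer: false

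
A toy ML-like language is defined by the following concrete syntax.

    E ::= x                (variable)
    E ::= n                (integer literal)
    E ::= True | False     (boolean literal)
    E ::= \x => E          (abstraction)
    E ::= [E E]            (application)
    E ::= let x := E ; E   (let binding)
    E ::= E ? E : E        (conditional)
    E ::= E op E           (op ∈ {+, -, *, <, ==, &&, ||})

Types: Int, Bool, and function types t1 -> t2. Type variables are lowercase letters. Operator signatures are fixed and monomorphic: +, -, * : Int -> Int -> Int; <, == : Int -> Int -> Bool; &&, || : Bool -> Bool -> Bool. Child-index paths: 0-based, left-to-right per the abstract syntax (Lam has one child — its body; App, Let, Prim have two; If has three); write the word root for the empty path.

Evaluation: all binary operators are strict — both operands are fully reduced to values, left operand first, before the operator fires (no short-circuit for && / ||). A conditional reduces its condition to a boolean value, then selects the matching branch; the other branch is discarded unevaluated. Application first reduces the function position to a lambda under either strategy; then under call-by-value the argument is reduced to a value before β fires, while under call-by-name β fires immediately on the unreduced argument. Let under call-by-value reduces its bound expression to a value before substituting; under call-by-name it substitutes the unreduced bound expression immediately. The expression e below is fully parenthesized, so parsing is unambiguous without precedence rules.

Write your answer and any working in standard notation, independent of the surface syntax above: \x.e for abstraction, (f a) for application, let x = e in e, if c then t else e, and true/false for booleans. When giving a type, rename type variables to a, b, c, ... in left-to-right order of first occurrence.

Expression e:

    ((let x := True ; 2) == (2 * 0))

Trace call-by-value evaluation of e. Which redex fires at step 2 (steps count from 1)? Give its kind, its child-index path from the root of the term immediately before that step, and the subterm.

Answer: delta at 1 : (2 * 0)

Trace:
step 0: ((let x = true in 2) == (2 * 0))
step 1: [let@0] (2 == (2 * 0))
step 2: [delta@1] (2 == 0)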